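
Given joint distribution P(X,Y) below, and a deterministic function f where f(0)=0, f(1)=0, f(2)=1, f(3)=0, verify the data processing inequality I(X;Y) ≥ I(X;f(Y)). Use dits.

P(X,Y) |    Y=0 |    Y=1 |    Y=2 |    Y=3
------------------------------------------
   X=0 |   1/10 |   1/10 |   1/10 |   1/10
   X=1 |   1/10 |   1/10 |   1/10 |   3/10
I(X;Y) = 0.0140, I(X;f(Y)) = 0.0022, inequality holds: 0.0140 ≥ 0.0022

Data Processing Inequality: For any Markov chain X → Y → Z, we have I(X;Y) ≥ I(X;Z).

Here Z = f(Y) is a deterministic function of Y, forming X → Y → Z.

Original I(X;Y) = 0.0140 dits

After applying f:
P(X,Z) where Z=f(Y):
- P(X,Z=0) = P(X,Y=0) + P(X,Y=1) + P(X,Y=3)
- P(X,Z=1) = P(X,Y=2)

I(X;Z) = I(X;f(Y)) = 0.0022 dits

Verification: 0.0140 ≥ 0.0022 ✓

Information cannot be created by processing; the function f can only lose information about X.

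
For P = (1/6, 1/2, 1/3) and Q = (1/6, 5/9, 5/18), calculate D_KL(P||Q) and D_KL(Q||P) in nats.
D_KL(P||Q) = 0.0081, D_KL(Q||P) = 0.0079

KL divergence is not symmetric: D_KL(P||Q) ≠ D_KL(Q||P) in general.

D_KL(P||Q) = 0.0081 nats
D_KL(Q||P) = 0.0079 nats

No, they are not equal!

This asymmetry is why KL divergence is not a true distance metric.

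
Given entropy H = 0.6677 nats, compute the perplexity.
1.9497

Perplexity is e^H (or exp(H) for natural log).

H = 0.6677 nats
Perplexity = e^0.6677 = 1.9497

Interpretation: The model's uncertainty is equivalent to choosing uniformly among 1.9 options.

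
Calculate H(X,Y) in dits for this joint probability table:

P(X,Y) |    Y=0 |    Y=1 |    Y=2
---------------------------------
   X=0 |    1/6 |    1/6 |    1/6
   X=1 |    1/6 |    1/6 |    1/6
0.7782 dits

Joint entropy is H(X,Y) = -Σ_{x,y} p(x,y) log p(x,y).

Summing over all non-zero entries:
H(X,Y) = -[1/6·log_10(1/6) + 1/6·log_10(1/6) + 1/6·log_10(1/6) + 1/6·log_10(1/6) + 1/6·log_10(1/6) + 1/6·log_10(1/6)]
H(X,Y) = 0.7782 dits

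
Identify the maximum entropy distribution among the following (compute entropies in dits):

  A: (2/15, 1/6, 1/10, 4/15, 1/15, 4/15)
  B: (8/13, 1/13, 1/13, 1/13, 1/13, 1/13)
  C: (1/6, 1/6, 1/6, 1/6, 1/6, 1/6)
C

For a discrete distribution over n outcomes, entropy is maximized by the uniform distribution.

Computing entropies:
H(A) = 0.7309 dits
H(B) = 0.5582 dits
H(C) = 0.7782 dits

The uniform distribution (where all probabilities equal 1/6) achieves the maximum entropy of log_10(6) = 0.7782 dits.

Distribution C has the highest entropy.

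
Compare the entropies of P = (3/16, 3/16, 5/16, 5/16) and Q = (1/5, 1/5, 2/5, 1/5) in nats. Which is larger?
P

Computing entropies in nats:
H(P) = 1.3547
H(Q) = 1.3322

Distribution P has higher entropy.

Intuition: The distribution closer to uniform (more spread out) has higher entropy.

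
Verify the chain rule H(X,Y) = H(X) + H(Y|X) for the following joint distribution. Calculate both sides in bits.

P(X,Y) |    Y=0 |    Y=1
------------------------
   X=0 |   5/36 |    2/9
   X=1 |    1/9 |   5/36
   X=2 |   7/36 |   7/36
H(X,Y) = 2.5443, H(X) = 1.5605, H(Y|X) = 0.9838 (all in bits)

Chain rule: H(X,Y) = H(X) + H(Y|X)

Left side — joint entropy directly:
H(X,Y) = -Σ p(x,y) log p(x,y) = 2.5443 bits

Right side — compute H(Y|X) from the conditional distributions:
P(X) = (13/36, 1/4, 7/18), so H(X) = 1.5605 bits
H(Y|X) = Σ_x P(X=x) · H(Y|X=x):
  P(Y|X=0) = (5/13, 8/13), H(Y|X=0) = 0.9612, weight P(X=0) = 13/36
  P(Y|X=1) = (4/9, 5/9), H(Y|X=1) = 0.9911, weight P(X=1) = 1/4
  P(Y|X=2) = (1/2, 1/2), H(Y|X=2) = 1.0000, weight P(X=2) = 7/18
H(Y|X) = 0.9838 bits

H(X) + H(Y|X) = 1.5605 + 0.9838 = 2.5443 bits

Both sides equal 2.5443 bits. ✓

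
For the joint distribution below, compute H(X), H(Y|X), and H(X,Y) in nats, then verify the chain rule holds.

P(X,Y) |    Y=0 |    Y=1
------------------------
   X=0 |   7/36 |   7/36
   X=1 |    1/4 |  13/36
H(X,Y) = 1.3512, H(X) = 0.6682, H(Y|X) = 0.6830 (all in nats)

Chain rule: H(X,Y) = H(X) + H(Y|X)

Left side — joint entropy directly:
H(X,Y) = -Σ p(x,y) log p(x,y) = 1.3512 nats

Right side — compute H(Y|X) from the conditional distributions:
P(X) = (7/18, 11/18), so H(X) = 0.6682 nats
H(Y|X) = Σ_x P(X=x) · H(Y|X=x):
  P(Y|X=0) = (1/2, 1/2), H(Y|X=0) = 0.6931, weight P(X=0) = 7/18
  P(Y|X=1) = (9/22, 13/22), H(Y|X=1) = 0.6765, weight P(X=1) = 11/18
H(Y|X) = 0.6830 nats

H(X) + H(Y|X) = 0.6682 + 0.6830 = 1.3512 nats

Both sides equal 1.3512 nats. ✓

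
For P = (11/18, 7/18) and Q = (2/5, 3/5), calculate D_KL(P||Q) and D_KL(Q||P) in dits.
D_KL(P||Q) = 0.0392, D_KL(Q||P) = 0.0394

KL divergence is not symmetric: D_KL(P||Q) ≠ D_KL(Q||P) in general.

D_KL(P||Q) = 0.0392 dits
D_KL(Q||P) = 0.0394 dits

No, they are not equal!

This asymmetry is why KL divergence is not a true distance metric.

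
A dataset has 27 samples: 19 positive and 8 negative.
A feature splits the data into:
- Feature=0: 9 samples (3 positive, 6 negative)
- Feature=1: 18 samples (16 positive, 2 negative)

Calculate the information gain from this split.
0.2351 bits

Information Gain = H(Y) - H(Y|Feature)

Before split:
P(positive) = 19/27 = 0.7037
H(Y) = 0.8767 bits

After split:
Feature=0: H = 0.9183 bits (weight = 9/27)
Feature=1: H = 0.5033 bits (weight = 18/27)
H(Y|Feature) = (9/27)×0.9183 + (18/27)×0.5033 = 0.6416 bits

Information Gain = 0.8767 - 0.6416 = 0.2351 bits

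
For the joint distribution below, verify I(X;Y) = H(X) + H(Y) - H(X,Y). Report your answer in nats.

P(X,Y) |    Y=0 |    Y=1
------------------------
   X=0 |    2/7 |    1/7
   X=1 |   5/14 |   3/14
I(X;Y) = 0.0009 nats

Mutual information has multiple equivalent forms:
- I(X;Y) = H(X) - H(X|Y)
- I(X;Y) = H(Y) - H(Y|X)
- I(X;Y) = H(X) + H(Y) - H(X,Y)

Computing all quantities:
H(X) = 0.6829, H(Y) = 0.6518, H(X,Y) = 1.3337
H(X|Y) = 0.6820, H(Y|X) = 0.6508

Verification:
H(X) - H(X|Y) = 0.6829 - 0.6820 = 0.0009
H(Y) - H(Y|X) = 0.6518 - 0.6508 = 0.0009
H(X) + H(Y) - H(X,Y) = 0.6829 + 0.6518 - 1.3337 = 0.0009

All forms give I(X;Y) = 0.0009 nats. ✓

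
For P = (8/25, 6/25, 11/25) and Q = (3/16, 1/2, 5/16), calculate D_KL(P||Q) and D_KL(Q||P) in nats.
D_KL(P||Q) = 0.1455, D_KL(Q||P) = 0.1598

KL divergence is not symmetric: D_KL(P||Q) ≠ D_KL(Q||P) in general.

D_KL(P||Q) = 0.1455 nats
D_KL(Q||P) = 0.1598 nats

No, they are not equal!

This asymmetry is why KL divergence is not a true distance metric.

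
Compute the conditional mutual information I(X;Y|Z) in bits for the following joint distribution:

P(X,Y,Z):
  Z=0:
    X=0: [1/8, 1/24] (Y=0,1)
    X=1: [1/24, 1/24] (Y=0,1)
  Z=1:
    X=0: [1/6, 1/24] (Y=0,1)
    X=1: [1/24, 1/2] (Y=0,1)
0.2880 bits

Conditional mutual information: I(X;Y|Z) = H(X|Z) + H(Y|Z) - H(X,Y|Z)

H(Z) = 0.8113
H(X,Z) = 1.6802 → H(X|Z) = 0.8689
H(Y,Z) = 1.6802 → H(Y|Z) = 0.8689
H(X,Y,Z) = 2.2610 → H(X,Y|Z) = 1.4497

I(X;Y|Z) = 0.8689 + 0.8689 - 1.4497 = 0.2880 bits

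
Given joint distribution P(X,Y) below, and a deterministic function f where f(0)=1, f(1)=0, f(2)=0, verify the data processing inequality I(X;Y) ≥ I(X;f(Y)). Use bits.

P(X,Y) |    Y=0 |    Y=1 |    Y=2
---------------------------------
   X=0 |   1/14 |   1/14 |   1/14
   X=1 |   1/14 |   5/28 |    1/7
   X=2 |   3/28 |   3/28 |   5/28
I(X;Y) = 0.0283, I(X;f(Y)) = 0.0137, inequality holds: 0.0283 ≥ 0.0137

Data Processing Inequality: For any Markov chain X → Y → Z, we have I(X;Y) ≥ I(X;Z).

Here Z = f(Y) is a deterministic function of Y, forming X → Y → Z.

Original I(X;Y) = 0.0283 bits

After applying f:
P(X,Z) where Z=f(Y):
- P(X,Z=0) = P(X,Y=1) + P(X,Y=2)
- P(X,Z=1) = P(X,Y=0)

I(X;Z) = I(X;f(Y)) = 0.0137 bits

Verification: 0.0283 ≥ 0.0137 ✓

Information cannot be created by processing; the function f can only lose information about X.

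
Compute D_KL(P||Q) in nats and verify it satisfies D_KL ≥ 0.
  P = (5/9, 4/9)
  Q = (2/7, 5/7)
0.1586 nats

KL divergence satisfies the Gibbs inequality: D_KL(P||Q) ≥ 0 for all distributions P, Q.

D_KL(P||Q) = Σ p(x) log(p(x)/q(x))
Term by term:
  x=0: 5/9 × log_e[(5/9)/(2/7)] = 0.3694
  x=1: 4/9 × log_e[(4/9)/(5/7)] = -0.2109
D_KL(P||Q) = 0.1586 nats

D_KL(P||Q) = 0.1586 ≥ 0 ✓

This non-negativity is a fundamental property: relative entropy cannot be negative because it measures how different Q is from P.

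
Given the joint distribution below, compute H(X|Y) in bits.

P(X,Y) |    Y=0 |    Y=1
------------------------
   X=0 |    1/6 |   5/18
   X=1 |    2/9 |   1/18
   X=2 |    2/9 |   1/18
1.4078 bits

Using the chain rule: H(X|Y) = H(X,Y) - H(Y)

First, compute H(X,Y) = 2.3719 bits

Marginal P(Y) = (11/18, 7/18)
H(Y) = 0.9641 bits

H(X|Y) = H(X,Y) - H(Y) = 2.3719 - 0.9641 = 1.4078 bits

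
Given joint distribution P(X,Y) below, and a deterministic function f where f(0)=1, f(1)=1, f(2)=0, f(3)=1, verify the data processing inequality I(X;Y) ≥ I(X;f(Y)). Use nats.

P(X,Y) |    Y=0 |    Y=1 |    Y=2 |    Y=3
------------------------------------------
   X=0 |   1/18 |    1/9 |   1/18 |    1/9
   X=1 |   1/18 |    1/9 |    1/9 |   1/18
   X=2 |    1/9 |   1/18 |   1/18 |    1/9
I(X;Y) = 0.0504, I(X;f(Y)) = 0.0172, inequality holds: 0.0504 ≥ 0.0172

Data Processing Inequality: For any Markov chain X → Y → Z, we have I(X;Y) ≥ I(X;Z).

Here Z = f(Y) is a deterministic function of Y, forming X → Y → Z.

Original I(X;Y) = 0.0504 nats

After applying f:
P(X,Z) where Z=f(Y):
- P(X,Z=0) = P(X,Y=2)
- P(X,Z=1) = P(X,Y=0) + P(X,Y=1) + P(X,Y=3)

I(X;Z) = I(X;f(Y)) = 0.0172 nats

Verification: 0.0504 ≥ 0.0172 ✓

Information cannot be created by processing; the function f can only lose information about X.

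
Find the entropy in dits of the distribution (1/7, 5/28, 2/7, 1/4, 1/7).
0.6810 dits

Shannon entropy is H(X) = -Σ p(x) log p(x).

For P = (1/7, 5/28, 2/7, 1/4, 1/7):
H = -1/7 × log_10(1/7) -5/28 × log_10(5/28) -2/7 × log_10(2/7) -1/4 × log_10(1/4) -1/7 × log_10(1/7)
H = 0.6810 dits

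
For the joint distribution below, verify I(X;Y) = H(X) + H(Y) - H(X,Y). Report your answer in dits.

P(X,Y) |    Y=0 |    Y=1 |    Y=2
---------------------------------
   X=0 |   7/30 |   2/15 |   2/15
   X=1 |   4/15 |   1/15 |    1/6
I(X;Y) = 0.0062 dits

Mutual information has multiple equivalent forms:
- I(X;Y) = H(X) - H(X|Y)
- I(X;Y) = H(Y) - H(Y|X)
- I(X;Y) = H(X) + H(Y) - H(X,Y)

Computing all quantities:
H(X) = 0.3010, H(Y) = 0.4472, H(X,Y) = 0.7420
H(X|Y) = 0.2948, H(Y|X) = 0.4410

Verification:
H(X) - H(X|Y) = 0.3010 - 0.2948 = 0.0062
H(Y) - H(Y|X) = 0.4472 - 0.4410 = 0.0062
H(X) + H(Y) - H(X,Y) = 0.3010 + 0.4472 - 0.7420 = 0.0062

All forms give I(X;Y) = 0.0062 dits. ✓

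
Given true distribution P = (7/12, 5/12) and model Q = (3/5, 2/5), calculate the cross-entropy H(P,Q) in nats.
0.6798 nats

Cross-entropy: H(P,Q) = -Σ p(x) log q(x)

Alternatively: H(P,Q) = H(P) + D_KL(P||Q)
H(P) = 0.6792 nats
D_KL(P||Q) = 0.0006 nats

H(P,Q) = 0.6792 + 0.0006 = 0.6798 nats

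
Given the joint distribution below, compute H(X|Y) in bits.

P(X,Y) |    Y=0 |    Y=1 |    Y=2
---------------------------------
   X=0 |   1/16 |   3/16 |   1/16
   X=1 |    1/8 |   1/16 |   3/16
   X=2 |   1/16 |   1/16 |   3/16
1.4373 bits

Using the chain rule: H(X|Y) = H(X,Y) - H(Y)

First, compute H(X,Y) = 2.9835 bits

Marginal P(Y) = (1/4, 5/16, 7/16)
H(Y) = 1.5462 bits

H(X|Y) = H(X,Y) - H(Y) = 2.9835 - 1.5462 = 1.4373 bits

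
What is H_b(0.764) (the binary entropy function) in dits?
0.2373 dits

The binary entropy function is:
H(p) = -p log(p) - (1-p) log(1-p)

H(0.764) = -0.764 × log_10(0.764) - 0.236 × log_10(0.236)
H(0.764) = 0.2373 dits

Note: Binary entropy is maximized at p=0.5 (H=1 bit) and minimized at p=0 or p=1 (H=0).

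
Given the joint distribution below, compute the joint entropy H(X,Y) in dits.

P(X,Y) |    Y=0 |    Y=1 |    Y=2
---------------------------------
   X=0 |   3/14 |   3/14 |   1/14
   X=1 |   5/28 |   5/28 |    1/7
0.7565 dits

Joint entropy is H(X,Y) = -Σ_{x,y} p(x,y) log p(x,y).

Summing over all non-zero entries:
H(X,Y) = -[3/14·log_10(3/14) + 3/14·log_10(3/14) + 1/14·log_10(1/14) + 5/28·log_10(5/28) + 5/28·log_10(5/28) + 1/7·log_10(1/7)]
H(X,Y) = 0.7565 dits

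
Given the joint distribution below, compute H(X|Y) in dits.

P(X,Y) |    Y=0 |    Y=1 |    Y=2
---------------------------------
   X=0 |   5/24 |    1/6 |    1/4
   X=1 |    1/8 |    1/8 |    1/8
0.2859 dits

Using the chain rule: H(X|Y) = H(X,Y) - H(Y)

First, compute H(X,Y) = 0.7608 dits

Marginal P(Y) = (1/3, 7/24, 3/8)
H(Y) = 0.4749 dits

H(X|Y) = H(X,Y) - H(Y) = 0.7608 - 0.4749 = 0.2859 dits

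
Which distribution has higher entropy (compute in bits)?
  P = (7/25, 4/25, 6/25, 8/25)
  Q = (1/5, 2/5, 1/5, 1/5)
P

Computing entropies in bits:
H(P) = 1.9574
H(Q) = 1.9219

Distribution P has higher entropy.

Intuition: The distribution closer to uniform (more spread out) has higher entropy.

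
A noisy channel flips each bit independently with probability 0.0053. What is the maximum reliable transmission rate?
0.9523 bits

For a binary symmetric channel (BSC) with error probability p:
Capacity C = 1 - H(p) bits per symbol

where H(p) = -p log₂(p) - (1-p) log₂(1-p) is the binary entropy function.

H(0.0053) = 0.0477 bits
C = 1 - 0.0477 = 0.9523 bits per symbol

This means we can reliably transmit up to 0.9523 bits of information per channel use.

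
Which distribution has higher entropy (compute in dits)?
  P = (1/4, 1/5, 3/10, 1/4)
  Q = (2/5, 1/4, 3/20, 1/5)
P

Computing entropies in dits:
H(P) = 0.5977
H(Q) = 0.5731

Distribution P has higher entropy.

Intuition: The distribution closer to uniform (more spread out) has higher entropy.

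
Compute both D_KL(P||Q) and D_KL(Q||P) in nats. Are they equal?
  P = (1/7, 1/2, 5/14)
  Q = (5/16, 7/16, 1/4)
D_KL(P||Q) = 0.0823, D_KL(Q||P) = 0.0970

KL divergence is not symmetric: D_KL(P||Q) ≠ D_KL(Q||P) in general.

D_KL(P||Q) = 0.0823 nats
D_KL(Q||P) = 0.0970 nats

No, they are not equal!

This asymmetry is why KL divergence is not a true distance metric.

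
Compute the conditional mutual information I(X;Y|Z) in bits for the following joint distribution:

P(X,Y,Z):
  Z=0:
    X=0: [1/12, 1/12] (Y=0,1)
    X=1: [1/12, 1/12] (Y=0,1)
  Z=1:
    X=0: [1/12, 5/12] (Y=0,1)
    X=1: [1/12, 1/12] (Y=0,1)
0.0492 bits

Conditional mutual information: I(X;Y|Z) = H(X|Z) + H(Y|Z) - H(X,Y|Z)

H(Z) = 0.9183
H(X,Z) = 1.7925 → H(X|Z) = 0.8742
H(Y,Z) = 1.7925 → H(Y|Z) = 0.8742
H(X,Y,Z) = 2.6175 → H(X,Y|Z) = 1.6992

I(X;Y|Z) = 0.8742 + 0.8742 - 1.6992 = 0.0492 bits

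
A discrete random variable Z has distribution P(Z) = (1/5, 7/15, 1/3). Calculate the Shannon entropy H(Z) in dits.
0.4533 dits

Shannon entropy is H(X) = -Σ p(x) log p(x).

For P = (1/5, 7/15, 1/3):
H = -1/5 × log_10(1/5) -7/15 × log_10(7/15) -1/3 × log_10(1/3)
H = 0.4533 dits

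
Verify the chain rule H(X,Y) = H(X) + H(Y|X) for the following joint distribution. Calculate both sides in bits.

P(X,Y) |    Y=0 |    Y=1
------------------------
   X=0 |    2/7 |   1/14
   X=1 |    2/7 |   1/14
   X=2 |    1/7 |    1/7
H(X,Y) = 2.3788, H(X) = 1.5774, H(Y|X) = 0.8014 (all in bits)

Chain rule: H(X,Y) = H(X) + H(Y|X)

Left side — joint entropy directly:
H(X,Y) = -Σ p(x,y) log p(x,y) = 2.3788 bits

Right side — compute H(Y|X) from the conditional distributions:
P(X) = (5/14, 5/14, 2/7), so H(X) = 1.5774 bits
H(Y|X) = Σ_x P(X=x) · H(Y|X=x):
  P(Y|X=0) = (4/5, 1/5), H(Y|X=0) = 0.7219, weight P(X=0) = 5/14
  P(Y|X=1) = (4/5, 1/5), H(Y|X=1) = 0.7219, weight P(X=1) = 5/14
  P(Y|X=2) = (1/2, 1/2), H(Y|X=2) = 1.0000, weight P(X=2) = 2/7
H(Y|X) = 0.8014 bits

H(X) + H(Y|X) = 1.5774 + 0.8014 = 2.3788 bits

Both sides equal 2.3788 bits. ✓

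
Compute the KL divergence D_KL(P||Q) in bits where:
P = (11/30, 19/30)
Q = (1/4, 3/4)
0.0481 bits

KL divergence: D_KL(P||Q) = Σ p(x) log(p(x)/q(x))

Computing term by term:
  x=0: 11/30 × log_2[(11/30)/(1/4)] = 11/30 × 0.5525 = 0.2026
  x=1: 19/30 × log_2[(19/30)/(3/4)] = 19/30 × -0.2439 = -0.1545

D_KL(P||Q) = 0.0481 bits

Note: KL divergence is always non-negative and equals 0 iff P = Q.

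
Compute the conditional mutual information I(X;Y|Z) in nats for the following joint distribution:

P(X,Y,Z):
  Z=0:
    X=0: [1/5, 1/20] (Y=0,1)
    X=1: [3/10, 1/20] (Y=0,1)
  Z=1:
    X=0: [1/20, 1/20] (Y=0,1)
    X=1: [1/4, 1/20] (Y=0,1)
0.0221 nats

Conditional mutual information: I(X;Y|Z) = H(X|Z) + H(Y|Z) - H(X,Y|Z)

H(Z) = 0.6730
H(X,Z) = 1.3055 → H(X|Z) = 0.6325
H(Y,Z) = 1.1683 → H(Y|Z) = 0.4953
H(X,Y,Z) = 1.7786 → H(X,Y|Z) = 1.1056

I(X;Y|Z) = 0.6325 + 0.4953 - 1.1056 = 0.0221 nats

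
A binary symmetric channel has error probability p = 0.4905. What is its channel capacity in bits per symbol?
0.0003 bits

For a binary symmetric channel (BSC) with error probability p:
Capacity C = 1 - H(p) bits per symbol

where H(p) = -p log₂(p) - (1-p) log₂(1-p) is the binary entropy function.

H(0.4905) = 0.9997 bits
C = 1 - 0.9997 = 0.0003 bits per symbol

This means we can reliably transmit up to 0.0003 bits of information per channel use.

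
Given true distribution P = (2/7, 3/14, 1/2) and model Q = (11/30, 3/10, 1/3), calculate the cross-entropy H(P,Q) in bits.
1.5782 bits

Cross-entropy: H(P,Q) = -Σ p(x) log q(x)

Alternatively: H(P,Q) = H(P) + D_KL(P||Q)
H(P) = 1.4926 bits
D_KL(P||Q) = 0.0856 bits

H(P,Q) = 1.4926 + 0.0856 = 1.5782 bits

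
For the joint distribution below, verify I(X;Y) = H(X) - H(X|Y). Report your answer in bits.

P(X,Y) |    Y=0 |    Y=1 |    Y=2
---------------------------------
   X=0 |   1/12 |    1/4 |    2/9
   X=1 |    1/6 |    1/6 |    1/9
I(X;Y) = 0.0508 bits

Mutual information has multiple equivalent forms:
- I(X;Y) = H(X) - H(X|Y)
- I(X;Y) = H(Y) - H(Y|X)
- I(X;Y) = H(X) + H(Y) - H(X,Y)

Computing all quantities:
H(X) = 0.9911, H(Y) = 1.5546, H(X,Y) = 2.4948
H(X|Y) = 0.9402, H(Y|X) = 1.5037

Verification:
H(X) - H(X|Y) = 0.9911 - 0.9402 = 0.0508
H(Y) - H(Y|X) = 1.5546 - 1.5037 = 0.0508
H(X) + H(Y) - H(X,Y) = 0.9911 + 1.5546 - 2.4948 = 0.0508

All forms give I(X;Y) = 0.0508 bits. ✓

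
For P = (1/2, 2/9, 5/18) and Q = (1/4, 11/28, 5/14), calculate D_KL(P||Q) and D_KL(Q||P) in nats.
D_KL(P||Q) = 0.1501, D_KL(Q||P) = 0.1403

KL divergence is not symmetric: D_KL(P||Q) ≠ D_KL(Q||P) in general.

D_KL(P||Q) = 0.1501 nats
D_KL(Q||P) = 0.1403 nats

No, they are not equal!

This asymmetry is why KL divergence is not a true distance metric.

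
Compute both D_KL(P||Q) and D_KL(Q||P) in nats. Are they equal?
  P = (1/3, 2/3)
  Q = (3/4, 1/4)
D_KL(P||Q) = 0.3836, D_KL(Q||P) = 0.3630

KL divergence is not symmetric: D_KL(P||Q) ≠ D_KL(Q||P) in general.

D_KL(P||Q) = 0.3836 nats
D_KL(Q||P) = 0.3630 nats

No, they are not equal!

This asymmetry is why KL divergence is not a true distance metric.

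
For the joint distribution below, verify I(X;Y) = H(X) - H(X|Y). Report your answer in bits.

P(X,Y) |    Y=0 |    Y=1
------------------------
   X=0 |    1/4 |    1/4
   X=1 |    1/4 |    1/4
I(X;Y) = 0.0000 bits

Mutual information has multiple equivalent forms:
- I(X;Y) = H(X) - H(X|Y)
- I(X;Y) = H(Y) - H(Y|X)
- I(X;Y) = H(X) + H(Y) - H(X,Y)

Computing all quantities:
H(X) = 1.0000, H(Y) = 1.0000, H(X,Y) = 2.0000
H(X|Y) = 1.0000, H(Y|X) = 1.0000

Verification:
H(X) - H(X|Y) = 1.0000 - 1.0000 = 0.0000
H(Y) - H(Y|X) = 1.0000 - 1.0000 = 0.0000
H(X) + H(Y) - H(X,Y) = 1.0000 + 1.0000 - 2.0000 = 0.0000

All forms give I(X;Y) = 0.0000 bits. ✓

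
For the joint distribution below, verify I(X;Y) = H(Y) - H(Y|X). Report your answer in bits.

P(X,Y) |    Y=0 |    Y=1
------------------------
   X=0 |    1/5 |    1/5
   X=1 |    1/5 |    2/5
I(X;Y) = 0.0200 bits

Mutual information has multiple equivalent forms:
- I(X;Y) = H(X) - H(X|Y)
- I(X;Y) = H(Y) - H(Y|X)
- I(X;Y) = H(X) + H(Y) - H(X,Y)

Computing all quantities:
H(X) = 0.9710, H(Y) = 0.9710, H(X,Y) = 1.9219
H(X|Y) = 0.9510, H(Y|X) = 0.9510

Verification:
H(X) - H(X|Y) = 0.9710 - 0.9510 = 0.0200
H(Y) - H(Y|X) = 0.9710 - 0.9510 = 0.0200
H(X) + H(Y) - H(X,Y) = 0.9710 + 0.9710 - 1.9219 = 0.0200

All forms give I(X;Y) = 0.0200 bits. ✓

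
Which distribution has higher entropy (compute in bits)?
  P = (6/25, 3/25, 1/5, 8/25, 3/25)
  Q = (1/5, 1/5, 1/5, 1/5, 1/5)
Q

Computing entropies in bits:
H(P) = 2.2187
H(Q) = 2.3219

Distribution Q has higher entropy.

Intuition: The distribution closer to uniform (more spread out) has higher entropy.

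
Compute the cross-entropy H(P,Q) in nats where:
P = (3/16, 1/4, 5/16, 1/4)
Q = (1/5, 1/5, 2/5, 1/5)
1.3928 nats

Cross-entropy: H(P,Q) = -Σ p(x) log q(x)

Alternatively: H(P,Q) = H(P) + D_KL(P||Q)
H(P) = 1.3705 nats
D_KL(P||Q) = 0.0223 nats

H(P,Q) = 1.3705 + 0.0223 = 1.3928 nats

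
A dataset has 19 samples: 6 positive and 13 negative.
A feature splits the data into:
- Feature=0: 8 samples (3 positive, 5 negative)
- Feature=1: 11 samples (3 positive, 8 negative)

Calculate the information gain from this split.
0.0085 bits

Information Gain = H(Y) - H(Y|Feature)

Before split:
P(positive) = 6/19 = 0.3158
H(Y) = 0.8997 bits

After split:
Feature=0: H = 0.9544 bits (weight = 8/19)
Feature=1: H = 0.8454 bits (weight = 11/19)
H(Y|Feature) = (8/19)×0.9544 + (11/19)×0.8454 = 0.8913 bits

Information Gain = 0.8997 - 0.8913 = 0.0085 bits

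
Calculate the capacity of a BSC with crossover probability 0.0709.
0.6307 bits

For a binary symmetric channel (BSC) with error probability p:
Capacity C = 1 - H(p) bits per symbol

where H(p) = -p log₂(p) - (1-p) log₂(1-p) is the binary entropy function.

H(0.0709) = 0.3693 bits
C = 1 - 0.3693 = 0.6307 bits per symbol

This means we can reliably transmit up to 0.6307 bits of information per channel use.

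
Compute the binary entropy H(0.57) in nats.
0.6833 nats

The binary entropy function is:
H(p) = -p log(p) - (1-p) log(1-p)

H(0.57) = -0.57 × log_e(0.57) - 0.43 × log_e(0.43)
H(0.57) = 0.6833 nats

Note: Binary entropy is maximized at p=0.5 (H=1 bit) and minimized at p=0 or p=1 (H=0).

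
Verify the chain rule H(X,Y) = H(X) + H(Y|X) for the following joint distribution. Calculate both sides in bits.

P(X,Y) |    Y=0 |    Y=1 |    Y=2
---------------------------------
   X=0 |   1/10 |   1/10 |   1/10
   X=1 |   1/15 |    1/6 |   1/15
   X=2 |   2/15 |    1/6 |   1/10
H(X,Y) = 3.0989, H(X) = 1.5710, H(Y|X) = 1.5280 (all in bits)

Chain rule: H(X,Y) = H(X) + H(Y|X)

Left side — joint entropy directly:
H(X,Y) = -Σ p(x,y) log p(x,y) = 3.0989 bits

Right side — compute H(Y|X) from the conditional distributions:
P(X) = (3/10, 3/10, 2/5), so H(X) = 1.5710 bits
H(Y|X) = Σ_x P(X=x) · H(Y|X=x):
  P(Y|X=0) = (1/3, 1/3, 1/3), H(Y|X=0) = 1.5850, weight P(X=0) = 3/10
  P(Y|X=1) = (2/9, 5/9, 2/9), H(Y|X=1) = 1.4355, weight P(X=1) = 3/10
  P(Y|X=2) = (1/3, 5/12, 1/4), H(Y|X=2) = 1.5546, weight P(X=2) = 2/5
H(Y|X) = 1.5280 bits

H(X) + H(Y|X) = 1.5710 + 1.5280 = 3.0989 bits

Both sides equal 3.0989 bits. ✓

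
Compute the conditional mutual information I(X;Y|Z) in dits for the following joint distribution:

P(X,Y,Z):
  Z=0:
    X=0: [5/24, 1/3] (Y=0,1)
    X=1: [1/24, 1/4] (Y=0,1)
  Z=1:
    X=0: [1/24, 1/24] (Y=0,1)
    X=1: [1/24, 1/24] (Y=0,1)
0.0124 dits

Conditional mutual information: I(X;Y|Z) = H(X|Z) + H(Y|Z) - H(X,Y|Z)

H(Z) = 0.1957
H(X,Z) = 0.4802 → H(X|Z) = 0.2845
H(Y,Z) = 0.4669 → H(Y|Z) = 0.2713
H(X,Y,Z) = 0.7390 → H(X,Y|Z) = 0.5433

I(X;Y|Z) = 0.2845 + 0.2713 - 0.5433 = 0.0124 dits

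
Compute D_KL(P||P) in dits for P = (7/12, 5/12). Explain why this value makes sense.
0.0000 dits

KL divergence satisfies the Gibbs inequality: D_KL(P||Q) ≥ 0 for all distributions P, Q.

D_KL(P||Q) = Σ p(x) log(p(x)/q(x))
Each term is p(x) × log_10(p(x)/p(x)) = p(x) × log_10(1) = 0, so the sum is 0.
D_KL(P||Q) = 0.0000 dits

When P = Q, the KL divergence is exactly 0, as there is no 'divergence' between identical distributions.

This non-negativity is a fundamental property: relative entropy cannot be negative because it measures how different Q is from P.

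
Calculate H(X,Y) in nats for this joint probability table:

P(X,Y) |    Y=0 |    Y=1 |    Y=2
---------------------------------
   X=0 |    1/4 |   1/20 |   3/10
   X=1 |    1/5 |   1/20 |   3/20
1.6138 nats

Joint entropy is H(X,Y) = -Σ_{x,y} p(x,y) log p(x,y).

Summing over all non-zero entries:
H(X,Y) = -[1/4·log_e(1/4) + 1/20·log_e(1/20) + 3/10·log_e(3/10) + 1/5·log_e(1/5) + 1/20·log_e(1/20) + 3/20·log_e(3/20)]
H(X,Y) = 1.6138 nats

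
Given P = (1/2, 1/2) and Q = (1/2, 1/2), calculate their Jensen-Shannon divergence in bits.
0.0000 bits

Jensen-Shannon divergence is:
JSD(P||Q) = 0.5 × D_KL(P||M) + 0.5 × D_KL(Q||M)
where M = 0.5 × (P + Q) is the mixture distribution.

M = 0.5 × (1/2, 1/2) + 0.5 × (1/2, 1/2) = (1/2, 1/2)

D_KL(P||M) = 0.0000 bits
D_KL(Q||M) = 0.0000 bits

JSD(P||Q) = 0.5 × 0.0000 + 0.5 × 0.0000 = 0.0000 bits

Unlike KL divergence, JSD is symmetric and bounded: 0 ≤ JSD ≤ log(2).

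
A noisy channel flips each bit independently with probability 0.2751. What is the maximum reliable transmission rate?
0.1513 bits

For a binary symmetric channel (BSC) with error probability p:
Capacity C = 1 - H(p) bits per symbol

where H(p) = -p log₂(p) - (1-p) log₂(1-p) is the binary entropy function.

H(0.2751) = 0.8487 bits
C = 1 - 0.8487 = 0.1513 bits per symbol

This means we can reliably transmit up to 0.1513 bits of information per channel use.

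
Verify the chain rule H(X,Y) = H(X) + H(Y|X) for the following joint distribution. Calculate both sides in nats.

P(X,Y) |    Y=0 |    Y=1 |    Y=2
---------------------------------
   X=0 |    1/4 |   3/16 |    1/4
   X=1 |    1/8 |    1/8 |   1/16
H(X,Y) = 1.7002, H(X) = 0.6211, H(Y|X) = 1.0791 (all in nats)

Chain rule: H(X,Y) = H(X) + H(Y|X)

Left side — joint entropy directly:
H(X,Y) = -Σ p(x,y) log p(x,y) = 1.7002 nats

Right side — compute H(Y|X) from the conditional distributions:
P(X) = (11/16, 5/16), so H(X) = 0.6211 nats
H(Y|X) = Σ_x P(X=x) · H(Y|X=x):
  P(Y|X=0) = (4/11, 3/11, 4/11), H(Y|X=0) = 1.0901, weight P(X=0) = 11/16
  P(Y|X=1) = (2/5, 2/5, 1/5), H(Y|X=1) = 1.0549, weight P(X=1) = 5/16
H(Y|X) = 1.0791 nats

H(X) + H(Y|X) = 0.6211 + 1.0791 = 1.7002 nats

Both sides equal 1.7002 nats. ✓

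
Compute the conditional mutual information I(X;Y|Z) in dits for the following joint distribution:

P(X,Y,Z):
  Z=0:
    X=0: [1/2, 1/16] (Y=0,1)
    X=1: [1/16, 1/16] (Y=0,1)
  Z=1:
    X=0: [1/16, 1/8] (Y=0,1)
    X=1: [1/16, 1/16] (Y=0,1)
0.0206 dits

Conditional mutual information: I(X;Y|Z) = H(X|Z) + H(Y|Z) - H(X,Y|Z)

H(Z) = 0.2697
H(X,Z) = 0.5026 → H(X|Z) = 0.2329
H(Y,Z) = 0.5026 → H(Y|Z) = 0.2329
H(X,Y,Z) = 0.7149 → H(X,Y|Z) = 0.4452

I(X;Y|Z) = 0.2329 + 0.2329 - 0.4452 = 0.0206 dits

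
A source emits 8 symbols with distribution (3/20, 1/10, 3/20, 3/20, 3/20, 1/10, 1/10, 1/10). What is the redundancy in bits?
0.0290 bits

Redundancy measures how far a source is from maximum entropy:
R = H_max - H(X)

Maximum entropy for 8 symbols: H_max = log_2(8) = 3.0000 bits
Actual entropy: H(X) = 2.9710 bits
Redundancy: R = 3.0000 - 2.9710 = 0.0290 bits

This redundancy represents potential for compression: the source could be compressed by 0.0290 bits per symbol.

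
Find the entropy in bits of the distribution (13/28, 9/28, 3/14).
1.5165 bits

Shannon entropy is H(X) = -Σ p(x) log p(x).

For P = (13/28, 9/28, 3/14):
H = -13/28 × log_2(13/28) -9/28 × log_2(9/28) -3/14 × log_2(3/14)
H = 1.5165 bits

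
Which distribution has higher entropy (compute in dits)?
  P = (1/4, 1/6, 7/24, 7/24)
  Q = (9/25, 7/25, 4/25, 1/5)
P

Computing entropies in dits:
H(P) = 0.5924
H(Q) = 0.5817

Distribution P has higher entropy.

Intuition: The distribution closer to uniform (more spread out) has higher entropy.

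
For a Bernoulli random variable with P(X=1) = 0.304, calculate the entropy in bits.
0.8861 bits

The binary entropy function is:
H(p) = -p log(p) - (1-p) log(1-p)

H(0.304) = -0.304 × log_2(0.304) - 0.696 × log_2(0.696)
H(0.304) = 0.8861 bits

Note: Binary entropy is maximized at p=0.5 (H=1 bit) and minimized at p=0 or p=1 (H=0).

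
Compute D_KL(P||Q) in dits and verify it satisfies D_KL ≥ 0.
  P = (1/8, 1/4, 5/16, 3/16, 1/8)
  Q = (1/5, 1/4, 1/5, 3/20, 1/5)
0.0277 dits

KL divergence satisfies the Gibbs inequality: D_KL(P||Q) ≥ 0 for all distributions P, Q.

D_KL(P||Q) = Σ p(x) log(p(x)/q(x))
Term by term:
  x=0: 1/8 × log_10[(1/8)/(1/5)] = -0.0255
  x=1: 1/4 × log_10[(1/4)/(1/4)] = 0.0000
  x=2: 5/16 × log_10[(5/16)/(1/5)] = 0.0606
  x=3: 3/16 × log_10[(3/16)/(3/20)] = 0.0182
  x=4: 1/8 × log_10[(1/8)/(1/5)] = -0.0255
D_KL(P||Q) = 0.0277 dits

D_KL(P||Q) = 0.0277 ≥ 0 ✓

This non-negativity is a fundamental property: relative entropy cannot be negative because it measures how different Q is from P.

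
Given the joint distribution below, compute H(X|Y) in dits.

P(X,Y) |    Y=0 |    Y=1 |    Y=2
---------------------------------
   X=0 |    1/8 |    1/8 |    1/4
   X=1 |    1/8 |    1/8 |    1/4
0.3010 dits

Using the chain rule: H(X|Y) = H(X,Y) - H(Y)

First, compute H(X,Y) = 0.7526 dits

Marginal P(Y) = (1/4, 1/4, 1/2)
H(Y) = 0.4515 dits

H(X|Y) = H(X,Y) - H(Y) = 0.7526 - 0.4515 = 0.3010 dits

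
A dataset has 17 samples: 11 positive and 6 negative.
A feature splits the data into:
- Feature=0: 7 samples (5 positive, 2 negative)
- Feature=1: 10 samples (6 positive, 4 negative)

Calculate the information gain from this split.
0.0101 bits

Information Gain = H(Y) - H(Y|Feature)

Before split:
P(positive) = 11/17 = 0.6471
H(Y) = 0.9367 bits

After split:
Feature=0: H = 0.8631 bits (weight = 7/17)
Feature=1: H = 0.9710 bits (weight = 10/17)
H(Y|Feature) = (7/17)×0.8631 + (10/17)×0.9710 = 0.9265 bits

Information Gain = 0.9367 - 0.9265 = 0.0101 bits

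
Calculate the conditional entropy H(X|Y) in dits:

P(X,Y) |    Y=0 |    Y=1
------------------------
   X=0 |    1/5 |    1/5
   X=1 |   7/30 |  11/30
0.2897 dits

Using the chain rule: H(X|Y) = H(X,Y) - H(Y)

First, compute H(X,Y) = 0.5868 dits

Marginal P(Y) = (13/30, 17/30)
H(Y) = 0.2972 dits

H(X|Y) = H(X,Y) - H(Y) = 0.5868 - 0.2972 = 0.2897 dits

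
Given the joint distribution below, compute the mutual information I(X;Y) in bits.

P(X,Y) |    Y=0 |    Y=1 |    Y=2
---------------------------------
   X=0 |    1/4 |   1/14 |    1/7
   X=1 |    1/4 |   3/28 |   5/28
0.0044 bits

Mutual information: I(X;Y) = H(X) + H(Y) - H(X,Y)

Marginals:
P(X) = (13/28, 15/28), H(X) = 0.9963 bits
P(Y) = (1/2, 5/28, 9/28), H(Y) = 1.4701 bits

Joint entropy: H(X,Y) = 2.4621 bits

I(X;Y) = 0.9963 + 1.4701 - 2.4621 = 0.0044 bits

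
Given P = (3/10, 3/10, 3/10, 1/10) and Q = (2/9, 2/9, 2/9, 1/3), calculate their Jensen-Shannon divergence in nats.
0.0419 nats

Jensen-Shannon divergence is:
JSD(P||Q) = 0.5 × D_KL(P||M) + 0.5 × D_KL(Q||M)
where M = 0.5 × (P + Q) is the mixture distribution.

M = 0.5 × (3/10, 3/10, 3/10, 1/10) + 0.5 × (2/9, 2/9, 2/9, 1/3) = (0.261111, 0.261111, 0.261111, 0.216667)

D_KL(P||M) = 0.0476 nats
D_KL(Q||M) = 0.0361 nats

JSD(P||Q) = 0.5 × 0.0476 + 0.5 × 0.0361 = 0.0419 nats

Unlike KL divergence, JSD is symmetric and bounded: 0 ≤ JSD ≤ log(2).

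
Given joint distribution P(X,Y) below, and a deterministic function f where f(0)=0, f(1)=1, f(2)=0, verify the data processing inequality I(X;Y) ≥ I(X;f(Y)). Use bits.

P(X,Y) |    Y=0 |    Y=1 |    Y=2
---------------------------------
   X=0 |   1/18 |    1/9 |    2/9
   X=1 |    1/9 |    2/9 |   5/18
I(X;Y) = 0.0094, I(X;f(Y)) = 0.0047, inequality holds: 0.0094 ≥ 0.0047

Data Processing Inequality: For any Markov chain X → Y → Z, we have I(X;Y) ≥ I(X;Z).

Here Z = f(Y) is a deterministic function of Y, forming X → Y → Z.

Original I(X;Y) = 0.0094 bits

After applying f:
P(X,Z) where Z=f(Y):
- P(X,Z=0) = P(X,Y=0) + P(X,Y=2)
- P(X,Z=1) = P(X,Y=1)

I(X;Z) = I(X;f(Y)) = 0.0047 bits

Verification: 0.0094 ≥ 0.0047 ✓

Information cannot be created by processing; the function f can only lose information about X.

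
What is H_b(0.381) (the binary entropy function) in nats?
0.6646 nats

The binary entropy function is:
H(p) = -p log(p) - (1-p) log(1-p)

H(0.381) = -0.381 × log_e(0.381) - 0.619 × log_e(0.619)
H(0.381) = 0.6646 nats

Note: Binary entropy is maximized at p=0.5 (H=1 bit) and minimized at p=0 or p=1 (H=0).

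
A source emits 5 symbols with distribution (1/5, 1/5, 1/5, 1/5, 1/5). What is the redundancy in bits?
0.0000 bits

Redundancy measures how far a source is from maximum entropy:
R = H_max - H(X)

Maximum entropy for 5 symbols: H_max = log_2(5) = 2.3219 bits
Actual entropy: H(X) = 2.3219 bits
Redundancy: R = 2.3219 - 2.3219 = 0.0000 bits

This redundancy represents potential for compression: the source could be compressed by 0.0000 bits per symbol.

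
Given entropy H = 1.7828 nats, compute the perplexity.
5.9465

Perplexity is e^H (or exp(H) for natural log).

H = 1.7828 nats
Perplexity = e^1.7828 = 5.9465

Interpretation: The model's uncertainty is equivalent to choosing uniformly among 5.9 options.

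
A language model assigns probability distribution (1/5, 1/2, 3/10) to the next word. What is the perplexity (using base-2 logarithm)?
2.8001

Perplexity is 2^H (or exp(H) for natural log).

First, H = -Σ p log p = 1.4855 bits
Perplexity = 2^1.4855 = 2.8001

Interpretation: The model's uncertainty is equivalent to choosing uniformly among 2.8 options.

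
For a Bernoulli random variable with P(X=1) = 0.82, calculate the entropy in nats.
0.4714 nats

The binary entropy function is:
H(p) = -p log(p) - (1-p) log(1-p)

H(0.82) = -0.82 × log_e(0.82) - 0.18 × log_e(0.18)
H(0.82) = 0.4714 nats

Note: Binary entropy is maximized at p=0.5 (H=1 bit) and minimized at p=0 or p=1 (H=0).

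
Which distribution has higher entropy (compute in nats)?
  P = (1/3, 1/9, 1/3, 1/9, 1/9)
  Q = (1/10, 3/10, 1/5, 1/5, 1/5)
Q

Computing entropies in nats:
H(P) = 1.4648
H(Q) = 1.5571

Distribution Q has higher entropy.

Intuition: The distribution closer to uniform (more spread out) has higher entropy.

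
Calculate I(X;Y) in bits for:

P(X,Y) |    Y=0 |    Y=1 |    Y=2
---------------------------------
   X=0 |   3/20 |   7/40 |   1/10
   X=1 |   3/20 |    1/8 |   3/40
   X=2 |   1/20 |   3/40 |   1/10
0.0347 bits

Mutual information: I(X;Y) = H(X) + H(Y) - H(X,Y)

Marginals:
P(X) = (17/40, 7/20, 9/40), H(X) = 1.5389 bits
P(Y) = (7/20, 3/8, 11/40), H(Y) = 1.5729 bits

Joint entropy: H(X,Y) = 3.0772 bits

I(X;Y) = 1.5389 + 1.5729 - 3.0772 = 0.0347 bits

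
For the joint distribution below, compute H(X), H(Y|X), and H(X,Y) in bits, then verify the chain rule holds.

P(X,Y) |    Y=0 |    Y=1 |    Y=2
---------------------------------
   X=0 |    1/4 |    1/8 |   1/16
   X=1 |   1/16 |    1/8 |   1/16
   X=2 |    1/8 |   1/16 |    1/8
H(X,Y) = 3.0000, H(X) = 1.5462, H(Y|X) = 1.4538 (all in bits)

Chain rule: H(X,Y) = H(X) + H(Y|X)

Left side — joint entropy directly:
H(X,Y) = -Σ p(x,y) log p(x,y) = 3.0000 bits

Right side — compute H(Y|X) from the conditional distributions:
P(X) = (7/16, 1/4, 5/16), so H(X) = 1.5462 bits
H(Y|X) = Σ_x P(X=x) · H(Y|X=x):
  P(Y|X=0) = (4/7, 2/7, 1/7), H(Y|X=0) = 1.3788, weight P(X=0) = 7/16
  P(Y|X=1) = (1/4, 1/2, 1/4), H(Y|X=1) = 1.5000, weight P(X=1) = 1/4
  P(Y|X=2) = (2/5, 1/5, 2/5), H(Y|X=2) = 1.5219, weight P(X=2) = 5/16
H(Y|X) = 1.4538 bits

H(X) + H(Y|X) = 1.5462 + 1.4538 = 3.0000 bits

Both sides equal 3.0000 bits. ✓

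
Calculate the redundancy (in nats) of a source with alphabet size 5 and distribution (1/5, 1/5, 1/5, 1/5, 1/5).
0.0000 nats

Redundancy measures how far a source is from maximum entropy:
R = H_max - H(X)

Maximum entropy for 5 symbols: H_max = log_e(5) = 1.6094 nats
Actual entropy: H(X) = 1.6094 nats
Redundancy: R = 1.6094 - 1.6094 = 0.0000 nats

This redundancy represents potential for compression: the source could be compressed by 0.0000 nats per symbol.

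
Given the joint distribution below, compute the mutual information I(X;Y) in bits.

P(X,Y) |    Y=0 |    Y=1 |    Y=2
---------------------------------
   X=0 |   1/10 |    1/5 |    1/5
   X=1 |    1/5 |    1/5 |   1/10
0.0490 bits

Mutual information: I(X;Y) = H(X) + H(Y) - H(X,Y)

Marginals:
P(X) = (1/2, 1/2), H(X) = 1.0000 bits
P(Y) = (3/10, 2/5, 3/10), H(Y) = 1.5710 bits

Joint entropy: H(X,Y) = 2.5219 bits

I(X;Y) = 1.0000 + 1.5710 - 2.5219 = 0.0490 bits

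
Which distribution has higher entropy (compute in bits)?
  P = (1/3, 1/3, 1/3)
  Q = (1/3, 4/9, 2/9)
P

Computing entropies in bits:
H(P) = 1.5850
H(Q) = 1.5305

Distribution P has higher entropy.

Intuition: The distribution closer to uniform (more spread out) has higher entropy.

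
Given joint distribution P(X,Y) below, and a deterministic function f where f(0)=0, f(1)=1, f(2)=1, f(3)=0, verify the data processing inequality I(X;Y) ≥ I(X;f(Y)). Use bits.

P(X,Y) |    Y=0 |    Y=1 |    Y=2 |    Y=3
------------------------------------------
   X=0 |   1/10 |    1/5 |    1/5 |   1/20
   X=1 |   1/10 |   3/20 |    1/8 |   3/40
I(X;Y) = 0.0142, I(X;f(Y)) = 0.0110, inequality holds: 0.0142 ≥ 0.0110

Data Processing Inequality: For any Markov chain X → Y → Z, we have I(X;Y) ≥ I(X;Z).

Here Z = f(Y) is a deterministic function of Y, forming X → Y → Z.

Original I(X;Y) = 0.0142 bits

After applying f:
P(X,Z) where Z=f(Y):
- P(X,Z=0) = P(X,Y=0) + P(X,Y=3)
- P(X,Z=1) = P(X,Y=1) + P(X,Y=2)

I(X;Z) = I(X;f(Y)) = 0.0110 bits

Verification: 0.0142 ≥ 0.0110 ✓

Information cannot be created by processing; the function f can only lose information about X.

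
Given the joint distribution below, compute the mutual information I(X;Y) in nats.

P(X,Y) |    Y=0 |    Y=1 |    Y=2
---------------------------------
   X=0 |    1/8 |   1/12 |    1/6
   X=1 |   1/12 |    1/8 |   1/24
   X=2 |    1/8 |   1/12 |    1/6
0.0449 nats

Mutual information: I(X;Y) = H(X) + H(Y) - H(X,Y)

Marginals:
P(X) = (3/8, 1/4, 3/8), H(X) = 1.0822 nats
P(Y) = (1/3, 7/24, 3/8), H(Y) = 1.0934 nats

Joint entropy: H(X,Y) = 2.1307 nats

I(X;Y) = 1.0822 + 1.0934 - 2.1307 = 0.0449 nats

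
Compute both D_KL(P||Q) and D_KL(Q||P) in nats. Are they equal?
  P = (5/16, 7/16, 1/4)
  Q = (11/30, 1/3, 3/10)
D_KL(P||Q) = 0.0234, D_KL(Q||P) = 0.0227

KL divergence is not symmetric: D_KL(P||Q) ≠ D_KL(Q||P) in general.

D_KL(P||Q) = 0.0234 nats
D_KL(Q||P) = 0.0227 nats

No, they are not equal!

This asymmetry is why KL divergence is not a true distance metric.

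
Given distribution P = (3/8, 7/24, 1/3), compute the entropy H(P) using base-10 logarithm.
0.4749 dits

Shannon entropy is H(X) = -Σ p(x) log p(x).

For P = (3/8, 7/24, 1/3):
H = -3/8 × log_10(3/8) -7/24 × log_10(7/24) -1/3 × log_10(1/3)
H = 0.4749 dits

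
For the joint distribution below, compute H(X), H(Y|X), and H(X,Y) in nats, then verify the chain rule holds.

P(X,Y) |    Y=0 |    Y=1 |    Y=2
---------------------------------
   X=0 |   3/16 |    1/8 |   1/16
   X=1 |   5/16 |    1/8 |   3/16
H(X,Y) = 1.6844, H(X) = 0.6616, H(Y|X) = 1.0228 (all in nats)

Chain rule: H(X,Y) = H(X) + H(Y|X)

Left side — joint entropy directly:
H(X,Y) = -Σ p(x,y) log p(x,y) = 1.6844 nats

Right side — compute H(Y|X) from the conditional distributions:
P(X) = (3/8, 5/8), so H(X) = 0.6616 nats
H(Y|X) = Σ_x P(X=x) · H(Y|X=x):
  P(Y|X=0) = (1/2, 1/3, 1/6), H(Y|X=0) = 1.0114, weight P(X=0) = 3/8
  P(Y|X=1) = (1/2, 1/5, 3/10), H(Y|X=1) = 1.0297, weight P(X=1) = 5/8
H(Y|X) = 1.0228 nats

H(X) + H(Y|X) = 0.6616 + 1.0228 = 1.6844 nats

Both sides equal 1.6844 nats. ✓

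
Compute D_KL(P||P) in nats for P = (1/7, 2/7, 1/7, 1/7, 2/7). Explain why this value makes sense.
0.0000 nats

KL divergence satisfies the Gibbs inequality: D_KL(P||Q) ≥ 0 for all distributions P, Q.

D_KL(P||Q) = Σ p(x) log(p(x)/q(x))
Each term is p(x) × log_e(p(x)/p(x)) = p(x) × log_e(1) = 0, so the sum is 0.
D_KL(P||Q) = 0.0000 nats

When P = Q, the KL divergence is exactly 0, as there is no 'divergence' between identical distributions.

This non-negativity is a fundamental property: relative entropy cannot be negative because it measures how different Q is from P.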